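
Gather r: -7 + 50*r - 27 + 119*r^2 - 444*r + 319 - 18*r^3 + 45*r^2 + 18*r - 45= -18*r^3 + 164*r^2 - 376*r + 240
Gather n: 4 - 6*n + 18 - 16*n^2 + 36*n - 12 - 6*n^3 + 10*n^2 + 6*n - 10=-6*n^3 - 6*n^2 + 36*n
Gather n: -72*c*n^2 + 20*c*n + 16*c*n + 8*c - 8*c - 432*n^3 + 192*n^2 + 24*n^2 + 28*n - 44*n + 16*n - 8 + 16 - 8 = 36*c*n - 432*n^3 + n^2*(216 - 72*c)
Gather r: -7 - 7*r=-7*r - 7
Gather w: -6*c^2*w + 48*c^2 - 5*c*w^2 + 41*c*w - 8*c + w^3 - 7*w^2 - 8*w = 48*c^2 - 8*c + w^3 + w^2*(-5*c - 7) + w*(-6*c^2 + 41*c - 8)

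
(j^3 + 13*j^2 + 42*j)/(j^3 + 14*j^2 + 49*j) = (j + 6)/(j + 7)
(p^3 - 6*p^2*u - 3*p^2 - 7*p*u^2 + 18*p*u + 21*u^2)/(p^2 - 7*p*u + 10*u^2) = (p^3 - 6*p^2*u - 3*p^2 - 7*p*u^2 + 18*p*u + 21*u^2)/(p^2 - 7*p*u + 10*u^2)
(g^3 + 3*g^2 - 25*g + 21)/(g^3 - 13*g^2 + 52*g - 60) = (g^3 + 3*g^2 - 25*g + 21)/(g^3 - 13*g^2 + 52*g - 60)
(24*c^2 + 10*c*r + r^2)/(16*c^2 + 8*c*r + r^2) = (6*c + r)/(4*c + r)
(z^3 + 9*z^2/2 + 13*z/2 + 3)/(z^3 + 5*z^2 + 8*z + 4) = (z + 3/2)/(z + 2)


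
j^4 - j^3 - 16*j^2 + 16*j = j*(j - 4)*(j - 1)*(j + 4)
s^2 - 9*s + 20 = (s - 5)*(s - 4)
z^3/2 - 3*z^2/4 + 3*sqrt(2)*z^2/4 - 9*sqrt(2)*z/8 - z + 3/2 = (z/2 + sqrt(2))*(z - 3/2)*(z - sqrt(2)/2)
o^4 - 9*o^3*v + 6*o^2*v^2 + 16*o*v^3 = o*(o - 8*v)*(o - 2*v)*(o + v)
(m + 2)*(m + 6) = m^2 + 8*m + 12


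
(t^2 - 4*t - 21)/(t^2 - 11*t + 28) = (t + 3)/(t - 4)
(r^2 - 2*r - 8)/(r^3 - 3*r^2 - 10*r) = (r - 4)/(r*(r - 5))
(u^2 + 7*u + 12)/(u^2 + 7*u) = (u^2 + 7*u + 12)/(u*(u + 7))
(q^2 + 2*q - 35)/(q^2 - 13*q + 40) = (q + 7)/(q - 8)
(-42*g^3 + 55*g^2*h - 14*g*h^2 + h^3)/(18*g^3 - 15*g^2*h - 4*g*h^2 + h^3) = (-7*g + h)/(3*g + h)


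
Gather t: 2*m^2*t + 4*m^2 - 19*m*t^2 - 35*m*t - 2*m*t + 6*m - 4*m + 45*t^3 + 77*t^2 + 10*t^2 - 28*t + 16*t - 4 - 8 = 4*m^2 + 2*m + 45*t^3 + t^2*(87 - 19*m) + t*(2*m^2 - 37*m - 12) - 12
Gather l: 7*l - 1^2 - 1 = 7*l - 2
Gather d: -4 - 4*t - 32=-4*t - 36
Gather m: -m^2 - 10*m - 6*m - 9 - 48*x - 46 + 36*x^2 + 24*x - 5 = -m^2 - 16*m + 36*x^2 - 24*x - 60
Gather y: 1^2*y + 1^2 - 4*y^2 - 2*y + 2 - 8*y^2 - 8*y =-12*y^2 - 9*y + 3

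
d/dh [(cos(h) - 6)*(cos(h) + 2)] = 2*(2 - cos(h))*sin(h)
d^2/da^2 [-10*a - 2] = 0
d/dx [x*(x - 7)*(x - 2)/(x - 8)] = (2*x^3 - 33*x^2 + 144*x - 112)/(x^2 - 16*x + 64)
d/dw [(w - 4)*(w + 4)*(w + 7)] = 3*w^2 + 14*w - 16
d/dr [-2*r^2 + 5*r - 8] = 5 - 4*r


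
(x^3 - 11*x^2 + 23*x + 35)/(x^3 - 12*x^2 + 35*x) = (x + 1)/x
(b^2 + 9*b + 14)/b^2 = 1 + 9/b + 14/b^2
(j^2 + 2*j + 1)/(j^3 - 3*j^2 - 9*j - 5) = 1/(j - 5)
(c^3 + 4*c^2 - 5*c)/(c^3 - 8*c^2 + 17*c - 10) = c*(c + 5)/(c^2 - 7*c + 10)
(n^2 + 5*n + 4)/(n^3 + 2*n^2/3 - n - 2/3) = 3*(n + 4)/(3*n^2 - n - 2)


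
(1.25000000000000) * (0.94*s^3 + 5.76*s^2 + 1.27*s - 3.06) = 1.175*s^3 + 7.2*s^2 + 1.5875*s - 3.825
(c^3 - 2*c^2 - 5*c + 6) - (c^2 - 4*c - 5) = c^3 - 3*c^2 - c + 11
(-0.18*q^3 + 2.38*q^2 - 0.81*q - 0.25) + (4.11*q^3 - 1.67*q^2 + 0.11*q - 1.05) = 3.93*q^3 + 0.71*q^2 - 0.7*q - 1.3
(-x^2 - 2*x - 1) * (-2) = 2*x^2 + 4*x + 2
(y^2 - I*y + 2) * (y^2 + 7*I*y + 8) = y^4 + 6*I*y^3 + 17*y^2 + 6*I*y + 16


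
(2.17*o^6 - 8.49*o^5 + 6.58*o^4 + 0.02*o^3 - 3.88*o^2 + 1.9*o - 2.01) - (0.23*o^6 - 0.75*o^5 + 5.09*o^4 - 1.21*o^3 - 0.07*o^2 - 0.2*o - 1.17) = 1.94*o^6 - 7.74*o^5 + 1.49*o^4 + 1.23*o^3 - 3.81*o^2 + 2.1*o - 0.84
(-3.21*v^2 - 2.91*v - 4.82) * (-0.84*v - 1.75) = 2.6964*v^3 + 8.0619*v^2 + 9.1413*v + 8.435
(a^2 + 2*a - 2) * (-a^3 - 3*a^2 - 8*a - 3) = -a^5 - 5*a^4 - 12*a^3 - 13*a^2 + 10*a + 6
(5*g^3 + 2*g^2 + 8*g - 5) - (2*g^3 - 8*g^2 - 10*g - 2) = 3*g^3 + 10*g^2 + 18*g - 3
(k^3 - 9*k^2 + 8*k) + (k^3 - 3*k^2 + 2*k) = 2*k^3 - 12*k^2 + 10*k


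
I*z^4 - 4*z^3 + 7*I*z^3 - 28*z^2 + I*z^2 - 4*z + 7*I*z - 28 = (z + 7)*(z + I)*(z + 4*I)*(I*z + 1)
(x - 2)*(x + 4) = x^2 + 2*x - 8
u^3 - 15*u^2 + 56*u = u*(u - 8)*(u - 7)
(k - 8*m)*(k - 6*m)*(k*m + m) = k^3*m - 14*k^2*m^2 + k^2*m + 48*k*m^3 - 14*k*m^2 + 48*m^3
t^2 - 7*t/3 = t*(t - 7/3)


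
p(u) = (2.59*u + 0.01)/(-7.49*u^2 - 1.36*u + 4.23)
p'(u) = (2.59*u + 0.01)*(14.98*u + 1.36)/(-7.49*u^2 - 1.36*u + 4.23)^2 + 2.59/(-7.49*u^2 - 1.36*u + 4.23)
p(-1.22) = 0.60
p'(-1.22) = 1.43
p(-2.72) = 0.15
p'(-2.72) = 0.07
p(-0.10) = -0.06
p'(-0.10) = 0.61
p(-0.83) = -10.76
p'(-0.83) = 611.70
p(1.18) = -0.39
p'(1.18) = 0.63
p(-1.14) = 0.74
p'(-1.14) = 2.30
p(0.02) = 0.01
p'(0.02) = 0.62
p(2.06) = -0.18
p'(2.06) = 0.10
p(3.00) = -0.12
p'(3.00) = 0.04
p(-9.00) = 0.04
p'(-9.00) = 0.00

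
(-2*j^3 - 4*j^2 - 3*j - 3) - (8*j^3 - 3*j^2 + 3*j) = -10*j^3 - j^2 - 6*j - 3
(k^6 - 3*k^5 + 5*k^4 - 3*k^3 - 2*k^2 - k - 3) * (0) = 0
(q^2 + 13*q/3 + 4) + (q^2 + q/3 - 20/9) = 2*q^2 + 14*q/3 + 16/9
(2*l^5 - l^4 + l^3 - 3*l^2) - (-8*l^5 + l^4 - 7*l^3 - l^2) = 10*l^5 - 2*l^4 + 8*l^3 - 2*l^2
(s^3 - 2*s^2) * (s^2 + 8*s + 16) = s^5 + 6*s^4 - 32*s^2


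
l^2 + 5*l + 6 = (l + 2)*(l + 3)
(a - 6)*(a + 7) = a^2 + a - 42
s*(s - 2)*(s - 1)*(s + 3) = s^4 - 7*s^2 + 6*s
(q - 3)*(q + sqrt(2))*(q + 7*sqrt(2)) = q^3 - 3*q^2 + 8*sqrt(2)*q^2 - 24*sqrt(2)*q + 14*q - 42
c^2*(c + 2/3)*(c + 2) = c^4 + 8*c^3/3 + 4*c^2/3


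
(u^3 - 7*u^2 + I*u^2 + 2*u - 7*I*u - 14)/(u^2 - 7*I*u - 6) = (u^2 + u*(-7 + 2*I) - 14*I)/(u - 6*I)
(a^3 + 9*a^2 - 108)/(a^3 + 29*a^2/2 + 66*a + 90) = 2*(a - 3)/(2*a + 5)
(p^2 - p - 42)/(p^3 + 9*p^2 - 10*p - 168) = (p - 7)/(p^2 + 3*p - 28)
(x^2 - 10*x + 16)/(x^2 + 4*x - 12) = (x - 8)/(x + 6)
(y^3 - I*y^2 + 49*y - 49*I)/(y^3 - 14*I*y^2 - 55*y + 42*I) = (y + 7*I)/(y - 6*I)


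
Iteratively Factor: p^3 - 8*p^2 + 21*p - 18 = (p - 3)*(p^2 - 5*p + 6) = (p - 3)^2*(p - 2)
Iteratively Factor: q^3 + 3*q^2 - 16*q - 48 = (q + 3)*(q^2 - 16) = (q + 3)*(q + 4)*(q - 4)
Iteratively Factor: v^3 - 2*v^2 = (v)*(v^2 - 2*v) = v^2*(v - 2)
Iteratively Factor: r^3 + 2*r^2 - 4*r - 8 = (r + 2)*(r^2 - 4) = (r + 2)^2*(r - 2)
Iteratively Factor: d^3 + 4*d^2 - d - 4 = (d + 1)*(d^2 + 3*d - 4) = (d - 1)*(d + 1)*(d + 4)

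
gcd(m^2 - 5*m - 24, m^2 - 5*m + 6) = 1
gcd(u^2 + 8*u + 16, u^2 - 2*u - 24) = u + 4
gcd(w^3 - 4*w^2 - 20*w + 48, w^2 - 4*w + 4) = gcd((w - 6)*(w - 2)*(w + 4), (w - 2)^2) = w - 2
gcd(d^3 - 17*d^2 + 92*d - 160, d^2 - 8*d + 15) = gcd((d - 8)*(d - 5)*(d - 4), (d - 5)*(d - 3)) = d - 5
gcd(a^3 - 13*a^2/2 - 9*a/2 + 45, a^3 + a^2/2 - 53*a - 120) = a + 5/2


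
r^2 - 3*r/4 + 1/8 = (r - 1/2)*(r - 1/4)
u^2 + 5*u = u*(u + 5)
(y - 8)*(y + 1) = y^2 - 7*y - 8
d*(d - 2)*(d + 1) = d^3 - d^2 - 2*d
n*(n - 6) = n^2 - 6*n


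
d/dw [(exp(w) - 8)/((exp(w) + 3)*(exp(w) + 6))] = (-exp(2*w) + 16*exp(w) + 90)*exp(w)/(exp(4*w) + 18*exp(3*w) + 117*exp(2*w) + 324*exp(w) + 324)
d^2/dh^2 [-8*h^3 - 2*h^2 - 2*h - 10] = -48*h - 4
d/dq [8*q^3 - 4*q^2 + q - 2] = 24*q^2 - 8*q + 1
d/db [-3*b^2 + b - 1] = 1 - 6*b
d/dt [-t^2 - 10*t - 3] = -2*t - 10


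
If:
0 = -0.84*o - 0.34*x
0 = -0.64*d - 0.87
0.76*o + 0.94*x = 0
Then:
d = -1.36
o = 0.00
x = 0.00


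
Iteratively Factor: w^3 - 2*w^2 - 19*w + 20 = (w + 4)*(w^2 - 6*w + 5) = (w - 5)*(w + 4)*(w - 1)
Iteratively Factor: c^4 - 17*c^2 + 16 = (c + 4)*(c^3 - 4*c^2 - c + 4) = (c - 1)*(c + 4)*(c^2 - 3*c - 4) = (c - 4)*(c - 1)*(c + 4)*(c + 1)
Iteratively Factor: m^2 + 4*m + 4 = (m + 2)*(m + 2)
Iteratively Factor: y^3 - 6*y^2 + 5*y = (y)*(y^2 - 6*y + 5) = y*(y - 1)*(y - 5)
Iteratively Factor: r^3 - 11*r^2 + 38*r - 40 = (r - 5)*(r^2 - 6*r + 8) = (r - 5)*(r - 4)*(r - 2)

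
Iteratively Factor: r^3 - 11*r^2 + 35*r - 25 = (r - 5)*(r^2 - 6*r + 5) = (r - 5)*(r - 1)*(r - 5)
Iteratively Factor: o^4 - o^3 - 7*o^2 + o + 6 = (o - 3)*(o^3 + 2*o^2 - o - 2) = (o - 3)*(o + 1)*(o^2 + o - 2) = (o - 3)*(o + 1)*(o + 2)*(o - 1)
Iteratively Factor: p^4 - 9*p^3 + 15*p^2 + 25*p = (p)*(p^3 - 9*p^2 + 15*p + 25) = p*(p - 5)*(p^2 - 4*p - 5) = p*(p - 5)*(p + 1)*(p - 5)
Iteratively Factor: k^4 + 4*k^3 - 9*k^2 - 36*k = (k + 4)*(k^3 - 9*k) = (k - 3)*(k + 4)*(k^2 + 3*k) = k*(k - 3)*(k + 4)*(k + 3)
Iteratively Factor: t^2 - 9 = (t - 3)*(t + 3)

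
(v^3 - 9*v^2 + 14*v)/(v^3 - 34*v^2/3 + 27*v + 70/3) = 3*v*(v - 2)/(3*v^2 - 13*v - 10)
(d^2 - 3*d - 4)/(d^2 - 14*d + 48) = (d^2 - 3*d - 4)/(d^2 - 14*d + 48)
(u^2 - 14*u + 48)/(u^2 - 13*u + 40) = (u - 6)/(u - 5)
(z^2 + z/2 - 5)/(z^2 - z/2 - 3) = (2*z + 5)/(2*z + 3)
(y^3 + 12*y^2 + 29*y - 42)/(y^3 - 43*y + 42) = (y + 6)/(y - 6)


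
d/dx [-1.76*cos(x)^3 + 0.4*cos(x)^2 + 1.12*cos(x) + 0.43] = (5.28*cos(x)^2 - 0.8*cos(x) - 1.12)*sin(x)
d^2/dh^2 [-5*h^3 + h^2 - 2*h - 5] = 2 - 30*h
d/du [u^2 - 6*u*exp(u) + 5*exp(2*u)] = -6*u*exp(u) + 2*u + 10*exp(2*u) - 6*exp(u)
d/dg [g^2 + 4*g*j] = 2*g + 4*j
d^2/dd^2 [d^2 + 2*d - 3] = 2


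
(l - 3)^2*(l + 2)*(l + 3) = l^4 - l^3 - 15*l^2 + 9*l + 54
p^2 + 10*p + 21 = (p + 3)*(p + 7)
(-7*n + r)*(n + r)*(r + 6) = -7*n^2*r - 42*n^2 - 6*n*r^2 - 36*n*r + r^3 + 6*r^2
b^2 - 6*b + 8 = (b - 4)*(b - 2)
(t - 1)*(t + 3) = t^2 + 2*t - 3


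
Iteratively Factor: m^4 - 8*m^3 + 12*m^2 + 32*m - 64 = (m - 4)*(m^3 - 4*m^2 - 4*m + 16) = (m - 4)*(m + 2)*(m^2 - 6*m + 8) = (m - 4)^2*(m + 2)*(m - 2)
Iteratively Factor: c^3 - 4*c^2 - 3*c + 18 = (c - 3)*(c^2 - c - 6) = (c - 3)^2*(c + 2)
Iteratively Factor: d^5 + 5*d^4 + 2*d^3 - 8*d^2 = (d - 1)*(d^4 + 6*d^3 + 8*d^2) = (d - 1)*(d + 4)*(d^3 + 2*d^2) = (d - 1)*(d + 2)*(d + 4)*(d^2) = d*(d - 1)*(d + 2)*(d + 4)*(d)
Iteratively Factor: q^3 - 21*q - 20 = (q + 1)*(q^2 - q - 20) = (q - 5)*(q + 1)*(q + 4)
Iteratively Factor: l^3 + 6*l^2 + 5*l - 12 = (l + 4)*(l^2 + 2*l - 3) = (l - 1)*(l + 4)*(l + 3)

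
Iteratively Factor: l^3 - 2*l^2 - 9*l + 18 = (l - 3)*(l^2 + l - 6) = (l - 3)*(l - 2)*(l + 3)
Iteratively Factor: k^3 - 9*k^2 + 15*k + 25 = (k - 5)*(k^2 - 4*k - 5) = (k - 5)*(k + 1)*(k - 5)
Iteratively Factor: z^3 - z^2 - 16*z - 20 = (z - 5)*(z^2 + 4*z + 4) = (z - 5)*(z + 2)*(z + 2)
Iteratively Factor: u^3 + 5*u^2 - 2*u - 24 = (u + 4)*(u^2 + u - 6) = (u - 2)*(u + 4)*(u + 3)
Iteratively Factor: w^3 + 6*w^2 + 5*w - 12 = (w - 1)*(w^2 + 7*w + 12) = (w - 1)*(w + 3)*(w + 4)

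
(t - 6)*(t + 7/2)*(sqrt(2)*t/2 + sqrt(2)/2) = sqrt(2)*t^3/2 - 3*sqrt(2)*t^2/4 - 47*sqrt(2)*t/4 - 21*sqrt(2)/2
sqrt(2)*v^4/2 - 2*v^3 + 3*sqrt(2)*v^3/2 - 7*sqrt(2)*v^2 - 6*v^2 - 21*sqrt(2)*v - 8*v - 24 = (v + 3)*(v - 4*sqrt(2))*(v + sqrt(2))*(sqrt(2)*v/2 + 1)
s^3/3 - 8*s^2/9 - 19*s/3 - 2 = (s/3 + 1)*(s - 6)*(s + 1/3)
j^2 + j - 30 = (j - 5)*(j + 6)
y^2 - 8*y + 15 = (y - 5)*(y - 3)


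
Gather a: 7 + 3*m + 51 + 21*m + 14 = 24*m + 72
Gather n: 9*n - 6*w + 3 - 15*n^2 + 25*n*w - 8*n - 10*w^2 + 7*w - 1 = -15*n^2 + n*(25*w + 1) - 10*w^2 + w + 2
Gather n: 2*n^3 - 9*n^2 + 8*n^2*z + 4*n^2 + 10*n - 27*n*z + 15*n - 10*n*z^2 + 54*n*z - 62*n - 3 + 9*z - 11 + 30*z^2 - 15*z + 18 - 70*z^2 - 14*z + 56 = 2*n^3 + n^2*(8*z - 5) + n*(-10*z^2 + 27*z - 37) - 40*z^2 - 20*z + 60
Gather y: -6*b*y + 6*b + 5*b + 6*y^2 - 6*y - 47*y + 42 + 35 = 11*b + 6*y^2 + y*(-6*b - 53) + 77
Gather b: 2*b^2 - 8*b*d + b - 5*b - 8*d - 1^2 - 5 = 2*b^2 + b*(-8*d - 4) - 8*d - 6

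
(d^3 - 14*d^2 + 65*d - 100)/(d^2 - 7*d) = (d^3 - 14*d^2 + 65*d - 100)/(d*(d - 7))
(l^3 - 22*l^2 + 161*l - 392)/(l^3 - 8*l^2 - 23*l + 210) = (l^2 - 15*l + 56)/(l^2 - l - 30)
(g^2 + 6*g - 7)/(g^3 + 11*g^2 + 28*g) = (g - 1)/(g*(g + 4))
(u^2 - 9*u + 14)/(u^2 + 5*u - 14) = (u - 7)/(u + 7)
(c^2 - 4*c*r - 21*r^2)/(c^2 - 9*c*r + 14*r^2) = (-c - 3*r)/(-c + 2*r)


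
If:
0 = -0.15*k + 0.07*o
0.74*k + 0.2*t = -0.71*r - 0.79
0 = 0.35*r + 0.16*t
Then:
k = 0.168339768339768*t - 1.06756756756757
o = 0.360728075013789*t - 2.28764478764479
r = -0.457142857142857*t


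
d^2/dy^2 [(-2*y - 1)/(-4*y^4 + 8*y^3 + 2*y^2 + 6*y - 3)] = 4*(96*y^7 - 176*y^6 - 72*y^5 + 276*y^4 - 124*y^3 + 186*y^2 + 72*y + 39)/(64*y^12 - 384*y^11 + 672*y^10 - 416*y^9 + 960*y^8 - 1536*y^7 + 280*y^6 - 1080*y^5 + 792*y^4 - 216*y^3 + 270*y^2 - 162*y + 27)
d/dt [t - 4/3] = 1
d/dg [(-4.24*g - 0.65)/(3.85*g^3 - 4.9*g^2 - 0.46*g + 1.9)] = (32.648*g^3 - 13.2685*g^2 - 6.37*g - 8.355)/(14.8225*g^6 - 37.73*g^5 + 20.468*g^4 + 19.138*g^3 - 18.4084*g^2 - 1.748*g + 3.61)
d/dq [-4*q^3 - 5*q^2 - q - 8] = -12*q^2 - 10*q - 1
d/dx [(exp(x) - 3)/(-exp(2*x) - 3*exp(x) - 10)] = ((exp(x) - 3)*(2*exp(x) + 3) - exp(2*x) - 3*exp(x) - 10)*exp(x)/(exp(2*x) + 3*exp(x) + 10)^2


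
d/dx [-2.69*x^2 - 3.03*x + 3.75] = -5.38*x - 3.03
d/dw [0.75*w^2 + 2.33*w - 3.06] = 1.5*w + 2.33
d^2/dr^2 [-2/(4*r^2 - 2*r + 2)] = 2*(4*r^2 - 2*r - (4*r - 1)^2 + 2)/(2*r^2 - r + 1)^3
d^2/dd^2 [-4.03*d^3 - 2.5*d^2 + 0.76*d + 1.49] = -24.18*d - 5.0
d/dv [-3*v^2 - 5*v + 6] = -6*v - 5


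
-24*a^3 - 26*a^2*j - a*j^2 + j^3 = (-6*a + j)*(a + j)*(4*a + j)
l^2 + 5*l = l*(l + 5)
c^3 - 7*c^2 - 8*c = c*(c - 8)*(c + 1)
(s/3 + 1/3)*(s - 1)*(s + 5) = s^3/3 + 5*s^2/3 - s/3 - 5/3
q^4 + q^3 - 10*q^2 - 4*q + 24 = (q - 2)^2*(q + 2)*(q + 3)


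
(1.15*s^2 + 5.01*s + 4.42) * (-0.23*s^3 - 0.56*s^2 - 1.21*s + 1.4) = -0.2645*s^5 - 1.7963*s^4 - 5.2137*s^3 - 6.9273*s^2 + 1.6658*s + 6.188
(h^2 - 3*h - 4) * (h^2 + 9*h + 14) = h^4 + 6*h^3 - 17*h^2 - 78*h - 56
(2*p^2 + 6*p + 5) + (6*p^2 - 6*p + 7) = 8*p^2 + 12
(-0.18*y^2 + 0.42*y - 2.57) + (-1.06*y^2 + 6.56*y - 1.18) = -1.24*y^2 + 6.98*y - 3.75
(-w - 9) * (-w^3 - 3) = w^4 + 9*w^3 + 3*w + 27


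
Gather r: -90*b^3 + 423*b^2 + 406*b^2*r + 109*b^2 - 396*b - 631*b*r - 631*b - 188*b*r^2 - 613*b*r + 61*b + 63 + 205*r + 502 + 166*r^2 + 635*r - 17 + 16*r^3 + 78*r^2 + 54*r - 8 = -90*b^3 + 532*b^2 - 966*b + 16*r^3 + r^2*(244 - 188*b) + r*(406*b^2 - 1244*b + 894) + 540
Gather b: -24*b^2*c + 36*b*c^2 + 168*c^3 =-24*b^2*c + 36*b*c^2 + 168*c^3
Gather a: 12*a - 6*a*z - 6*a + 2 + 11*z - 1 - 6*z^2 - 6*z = a*(6 - 6*z) - 6*z^2 + 5*z + 1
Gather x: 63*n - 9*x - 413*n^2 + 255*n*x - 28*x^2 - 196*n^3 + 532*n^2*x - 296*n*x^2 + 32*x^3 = -196*n^3 - 413*n^2 + 63*n + 32*x^3 + x^2*(-296*n - 28) + x*(532*n^2 + 255*n - 9)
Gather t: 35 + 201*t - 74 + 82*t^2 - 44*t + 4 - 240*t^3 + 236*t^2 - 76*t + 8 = -240*t^3 + 318*t^2 + 81*t - 27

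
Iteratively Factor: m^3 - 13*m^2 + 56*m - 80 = (m - 4)*(m^2 - 9*m + 20) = (m - 5)*(m - 4)*(m - 4)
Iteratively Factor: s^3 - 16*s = (s - 4)*(s^2 + 4*s) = s*(s - 4)*(s + 4)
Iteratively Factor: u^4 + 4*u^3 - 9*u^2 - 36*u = (u + 4)*(u^3 - 9*u) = (u + 3)*(u + 4)*(u^2 - 3*u) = u*(u + 3)*(u + 4)*(u - 3)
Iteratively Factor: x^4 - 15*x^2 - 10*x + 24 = (x - 4)*(x^3 + 4*x^2 + x - 6) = (x - 4)*(x + 3)*(x^2 + x - 2) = (x - 4)*(x + 2)*(x + 3)*(x - 1)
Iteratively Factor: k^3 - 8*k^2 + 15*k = (k)*(k^2 - 8*k + 15) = k*(k - 3)*(k - 5)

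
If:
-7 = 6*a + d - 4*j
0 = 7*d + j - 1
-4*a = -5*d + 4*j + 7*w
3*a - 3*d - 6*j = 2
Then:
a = -349/147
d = 19/49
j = -12/7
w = 2689/1029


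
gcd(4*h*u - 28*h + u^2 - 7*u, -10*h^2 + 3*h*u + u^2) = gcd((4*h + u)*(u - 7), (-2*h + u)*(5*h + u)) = 1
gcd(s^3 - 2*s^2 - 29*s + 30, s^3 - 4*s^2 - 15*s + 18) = s^2 - 7*s + 6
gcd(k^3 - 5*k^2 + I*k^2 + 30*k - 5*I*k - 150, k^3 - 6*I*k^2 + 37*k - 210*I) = k^2 + I*k + 30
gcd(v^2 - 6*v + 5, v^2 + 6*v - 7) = v - 1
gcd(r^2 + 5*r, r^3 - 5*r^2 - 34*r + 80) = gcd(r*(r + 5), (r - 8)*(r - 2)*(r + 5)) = r + 5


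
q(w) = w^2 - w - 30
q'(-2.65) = -6.30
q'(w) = 2*w - 1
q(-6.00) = 12.00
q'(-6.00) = -13.00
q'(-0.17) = -1.34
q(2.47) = -26.37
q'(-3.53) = -8.06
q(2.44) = -26.49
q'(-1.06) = -3.12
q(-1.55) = -26.05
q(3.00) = -24.00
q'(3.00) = 5.00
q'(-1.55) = -4.10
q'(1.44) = 1.88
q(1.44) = -29.37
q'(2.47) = 3.94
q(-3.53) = -14.01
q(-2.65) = -20.33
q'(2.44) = 3.88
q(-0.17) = -29.80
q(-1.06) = -27.82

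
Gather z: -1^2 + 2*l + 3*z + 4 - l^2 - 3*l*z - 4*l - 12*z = -l^2 - 2*l + z*(-3*l - 9) + 3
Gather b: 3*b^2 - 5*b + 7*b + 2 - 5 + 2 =3*b^2 + 2*b - 1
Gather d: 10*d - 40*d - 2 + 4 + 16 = 18 - 30*d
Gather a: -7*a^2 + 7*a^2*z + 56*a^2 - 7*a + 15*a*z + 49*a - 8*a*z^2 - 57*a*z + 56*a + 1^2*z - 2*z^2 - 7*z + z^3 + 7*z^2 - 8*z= a^2*(7*z + 49) + a*(-8*z^2 - 42*z + 98) + z^3 + 5*z^2 - 14*z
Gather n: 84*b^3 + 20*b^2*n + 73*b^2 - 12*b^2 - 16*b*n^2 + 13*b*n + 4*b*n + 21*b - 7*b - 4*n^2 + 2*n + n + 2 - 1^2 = 84*b^3 + 61*b^2 + 14*b + n^2*(-16*b - 4) + n*(20*b^2 + 17*b + 3) + 1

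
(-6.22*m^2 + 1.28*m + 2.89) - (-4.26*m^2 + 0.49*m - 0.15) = -1.96*m^2 + 0.79*m + 3.04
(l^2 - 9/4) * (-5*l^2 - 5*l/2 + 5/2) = -5*l^4 - 5*l^3/2 + 55*l^2/4 + 45*l/8 - 45/8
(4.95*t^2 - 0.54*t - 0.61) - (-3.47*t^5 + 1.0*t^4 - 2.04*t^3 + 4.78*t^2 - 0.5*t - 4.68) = 3.47*t^5 - 1.0*t^4 + 2.04*t^3 + 0.17*t^2 - 0.04*t + 4.07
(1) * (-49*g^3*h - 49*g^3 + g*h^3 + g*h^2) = -49*g^3*h - 49*g^3 + g*h^3 + g*h^2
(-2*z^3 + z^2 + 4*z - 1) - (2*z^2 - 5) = -2*z^3 - z^2 + 4*z + 4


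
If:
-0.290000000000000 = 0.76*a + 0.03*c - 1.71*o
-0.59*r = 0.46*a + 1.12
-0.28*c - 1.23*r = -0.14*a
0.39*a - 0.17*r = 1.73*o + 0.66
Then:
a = -2.42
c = -1.15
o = -0.93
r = -0.01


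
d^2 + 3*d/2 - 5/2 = (d - 1)*(d + 5/2)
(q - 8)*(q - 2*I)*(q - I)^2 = q^4 - 8*q^3 - 4*I*q^3 - 5*q^2 + 32*I*q^2 + 40*q + 2*I*q - 16*I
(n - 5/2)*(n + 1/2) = n^2 - 2*n - 5/4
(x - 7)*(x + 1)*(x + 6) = x^3 - 43*x - 42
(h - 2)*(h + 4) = h^2 + 2*h - 8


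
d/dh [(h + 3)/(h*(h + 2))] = (-h^2 - 6*h - 6)/(h^2*(h^2 + 4*h + 4))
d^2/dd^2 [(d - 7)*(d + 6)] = 2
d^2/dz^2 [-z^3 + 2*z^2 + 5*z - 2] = 4 - 6*z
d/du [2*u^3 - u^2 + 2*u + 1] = 6*u^2 - 2*u + 2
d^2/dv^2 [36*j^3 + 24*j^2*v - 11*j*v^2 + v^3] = -22*j + 6*v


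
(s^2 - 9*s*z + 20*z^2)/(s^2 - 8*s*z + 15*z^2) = (-s + 4*z)/(-s + 3*z)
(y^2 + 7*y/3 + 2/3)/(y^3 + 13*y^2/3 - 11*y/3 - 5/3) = (y + 2)/(y^2 + 4*y - 5)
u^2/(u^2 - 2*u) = u/(u - 2)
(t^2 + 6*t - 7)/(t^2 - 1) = (t + 7)/(t + 1)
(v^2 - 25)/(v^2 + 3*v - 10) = (v - 5)/(v - 2)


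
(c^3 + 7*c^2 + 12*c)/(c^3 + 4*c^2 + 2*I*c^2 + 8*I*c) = (c + 3)/(c + 2*I)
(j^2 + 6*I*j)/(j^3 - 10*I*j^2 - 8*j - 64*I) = j*(j + 6*I)/(j^3 - 10*I*j^2 - 8*j - 64*I)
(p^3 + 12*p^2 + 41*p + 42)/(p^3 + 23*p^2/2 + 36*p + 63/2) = 2*(p + 2)/(2*p + 3)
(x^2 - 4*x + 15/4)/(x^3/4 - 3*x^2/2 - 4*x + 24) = (4*x^2 - 16*x + 15)/(x^3 - 6*x^2 - 16*x + 96)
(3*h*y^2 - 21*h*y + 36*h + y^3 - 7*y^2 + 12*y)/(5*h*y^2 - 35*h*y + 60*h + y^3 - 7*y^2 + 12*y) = (3*h + y)/(5*h + y)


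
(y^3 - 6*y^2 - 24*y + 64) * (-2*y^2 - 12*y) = -2*y^5 + 120*y^3 + 160*y^2 - 768*y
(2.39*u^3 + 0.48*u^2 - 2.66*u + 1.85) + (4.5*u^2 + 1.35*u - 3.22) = 2.39*u^3 + 4.98*u^2 - 1.31*u - 1.37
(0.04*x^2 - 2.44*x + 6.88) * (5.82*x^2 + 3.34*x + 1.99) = 0.2328*x^4 - 14.0672*x^3 + 31.9716*x^2 + 18.1236*x + 13.6912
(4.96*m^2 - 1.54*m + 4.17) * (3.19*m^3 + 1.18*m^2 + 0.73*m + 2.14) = 15.8224*m^5 + 0.940199999999999*m^4 + 15.1059*m^3 + 14.4108*m^2 - 0.251500000000001*m + 8.9238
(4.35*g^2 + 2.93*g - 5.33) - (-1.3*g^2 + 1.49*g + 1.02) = 5.65*g^2 + 1.44*g - 6.35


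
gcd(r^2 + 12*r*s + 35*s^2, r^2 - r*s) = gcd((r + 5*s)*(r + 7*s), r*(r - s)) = 1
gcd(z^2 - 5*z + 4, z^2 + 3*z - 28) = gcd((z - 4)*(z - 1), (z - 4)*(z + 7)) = z - 4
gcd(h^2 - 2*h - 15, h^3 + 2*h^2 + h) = 1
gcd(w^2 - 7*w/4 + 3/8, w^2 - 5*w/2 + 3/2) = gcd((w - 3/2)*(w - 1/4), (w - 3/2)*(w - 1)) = w - 3/2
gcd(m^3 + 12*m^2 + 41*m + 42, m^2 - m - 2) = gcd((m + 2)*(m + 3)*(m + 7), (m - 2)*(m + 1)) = 1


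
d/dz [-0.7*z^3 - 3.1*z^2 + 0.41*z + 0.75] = -2.1*z^2 - 6.2*z + 0.41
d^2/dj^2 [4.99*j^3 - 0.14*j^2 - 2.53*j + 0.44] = 29.94*j - 0.28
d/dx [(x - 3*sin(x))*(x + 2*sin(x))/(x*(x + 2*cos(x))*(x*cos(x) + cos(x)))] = (x*(x + 1)*(x - 3*sin(x))*(x + 2*sin(x))*(2*sin(x) - 1)*cos(x) + x*(x + 1)*(x + 2*cos(x))*(-x*cos(x) + 2*x - sin(x) - 6*sin(2*x))*cos(x) + x*(x - 3*sin(x))*(x + 2*sin(x))*(x + 2*cos(x))*(x*sin(x) - sqrt(2)*cos(x + pi/4)) - (x + 1)*(x - 3*sin(x))*(x + 2*sin(x))*(x + 2*cos(x))*cos(x))/(x^2*(x + 1)^2*(x + 2*cos(x))^2*cos(x)^2)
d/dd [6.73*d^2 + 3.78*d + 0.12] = 13.46*d + 3.78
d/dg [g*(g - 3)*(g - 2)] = 3*g^2 - 10*g + 6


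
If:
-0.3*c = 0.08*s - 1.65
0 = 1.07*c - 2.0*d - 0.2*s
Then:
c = 5.5 - 0.266666666666667*s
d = 2.9425 - 0.242666666666667*s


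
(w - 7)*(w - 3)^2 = w^3 - 13*w^2 + 51*w - 63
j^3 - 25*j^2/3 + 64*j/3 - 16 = (j - 4)*(j - 3)*(j - 4/3)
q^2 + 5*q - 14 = (q - 2)*(q + 7)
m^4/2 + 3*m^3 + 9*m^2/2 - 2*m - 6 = (m/2 + 1)*(m - 1)*(m + 2)*(m + 3)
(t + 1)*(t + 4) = t^2 + 5*t + 4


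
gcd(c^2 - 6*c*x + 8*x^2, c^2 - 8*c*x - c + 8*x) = 1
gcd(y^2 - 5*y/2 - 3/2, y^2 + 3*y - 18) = y - 3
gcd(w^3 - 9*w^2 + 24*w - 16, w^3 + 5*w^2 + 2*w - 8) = w - 1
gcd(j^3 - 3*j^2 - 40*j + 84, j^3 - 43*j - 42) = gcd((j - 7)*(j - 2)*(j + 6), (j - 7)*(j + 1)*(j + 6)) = j^2 - j - 42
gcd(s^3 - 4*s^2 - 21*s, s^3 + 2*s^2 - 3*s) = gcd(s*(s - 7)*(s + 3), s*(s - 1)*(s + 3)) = s^2 + 3*s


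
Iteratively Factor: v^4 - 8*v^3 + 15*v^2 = (v - 5)*(v^3 - 3*v^2) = v*(v - 5)*(v^2 - 3*v) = v^2*(v - 5)*(v - 3)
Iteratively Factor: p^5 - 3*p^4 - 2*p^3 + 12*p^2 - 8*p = (p - 1)*(p^4 - 2*p^3 - 4*p^2 + 8*p) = (p - 2)*(p - 1)*(p^3 - 4*p) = p*(p - 2)*(p - 1)*(p^2 - 4) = p*(p - 2)*(p - 1)*(p + 2)*(p - 2)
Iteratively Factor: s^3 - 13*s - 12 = (s + 1)*(s^2 - s - 12) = (s - 4)*(s + 1)*(s + 3)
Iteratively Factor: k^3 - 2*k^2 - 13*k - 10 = (k - 5)*(k^2 + 3*k + 2) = (k - 5)*(k + 1)*(k + 2)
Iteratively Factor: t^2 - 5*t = (t - 5)*(t)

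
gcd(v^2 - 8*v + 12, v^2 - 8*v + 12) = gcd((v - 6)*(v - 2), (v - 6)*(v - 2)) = v^2 - 8*v + 12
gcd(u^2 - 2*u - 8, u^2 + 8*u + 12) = u + 2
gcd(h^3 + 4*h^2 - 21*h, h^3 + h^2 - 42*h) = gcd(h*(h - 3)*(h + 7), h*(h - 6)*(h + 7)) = h^2 + 7*h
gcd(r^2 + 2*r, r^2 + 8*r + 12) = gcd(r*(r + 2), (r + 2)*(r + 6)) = r + 2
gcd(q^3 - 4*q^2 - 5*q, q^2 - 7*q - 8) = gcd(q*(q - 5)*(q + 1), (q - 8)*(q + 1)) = q + 1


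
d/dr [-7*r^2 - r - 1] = -14*r - 1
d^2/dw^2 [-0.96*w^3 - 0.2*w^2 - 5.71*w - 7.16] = -5.76*w - 0.4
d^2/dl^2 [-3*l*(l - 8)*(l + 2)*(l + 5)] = -36*l^2 + 18*l + 276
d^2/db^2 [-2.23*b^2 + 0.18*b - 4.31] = -4.46000000000000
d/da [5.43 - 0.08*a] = -0.0800000000000000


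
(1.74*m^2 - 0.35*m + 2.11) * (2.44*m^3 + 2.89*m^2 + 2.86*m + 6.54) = 4.2456*m^5 + 4.1746*m^4 + 9.1133*m^3 + 16.4765*m^2 + 3.7456*m + 13.7994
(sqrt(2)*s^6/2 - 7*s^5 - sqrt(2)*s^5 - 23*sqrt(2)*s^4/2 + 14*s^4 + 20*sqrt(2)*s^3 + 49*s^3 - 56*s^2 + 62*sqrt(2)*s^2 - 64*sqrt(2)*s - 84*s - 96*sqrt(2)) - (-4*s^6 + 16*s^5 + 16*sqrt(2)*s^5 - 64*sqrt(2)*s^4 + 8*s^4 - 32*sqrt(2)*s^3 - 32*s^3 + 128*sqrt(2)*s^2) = sqrt(2)*s^6/2 + 4*s^6 - 17*sqrt(2)*s^5 - 23*s^5 + 6*s^4 + 105*sqrt(2)*s^4/2 + 52*sqrt(2)*s^3 + 81*s^3 - 66*sqrt(2)*s^2 - 56*s^2 - 64*sqrt(2)*s - 84*s - 96*sqrt(2)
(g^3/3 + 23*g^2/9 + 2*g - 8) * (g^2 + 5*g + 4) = g^5/3 + 38*g^4/9 + 145*g^3/9 + 110*g^2/9 - 32*g - 32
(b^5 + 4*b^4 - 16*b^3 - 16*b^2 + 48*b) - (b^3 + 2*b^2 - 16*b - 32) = b^5 + 4*b^4 - 17*b^3 - 18*b^2 + 64*b + 32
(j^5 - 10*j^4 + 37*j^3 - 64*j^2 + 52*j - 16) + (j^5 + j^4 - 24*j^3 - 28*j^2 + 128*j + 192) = 2*j^5 - 9*j^4 + 13*j^3 - 92*j^2 + 180*j + 176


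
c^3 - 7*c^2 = c^2*(c - 7)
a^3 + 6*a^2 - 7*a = a*(a - 1)*(a + 7)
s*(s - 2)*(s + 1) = s^3 - s^2 - 2*s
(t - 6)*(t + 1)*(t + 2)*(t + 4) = t^4 + t^3 - 28*t^2 - 76*t - 48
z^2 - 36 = (z - 6)*(z + 6)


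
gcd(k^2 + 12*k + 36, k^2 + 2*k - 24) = k + 6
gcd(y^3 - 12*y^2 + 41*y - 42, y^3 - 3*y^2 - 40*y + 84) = y^2 - 9*y + 14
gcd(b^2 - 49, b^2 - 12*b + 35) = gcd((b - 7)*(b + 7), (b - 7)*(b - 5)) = b - 7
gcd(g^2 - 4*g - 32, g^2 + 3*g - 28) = 1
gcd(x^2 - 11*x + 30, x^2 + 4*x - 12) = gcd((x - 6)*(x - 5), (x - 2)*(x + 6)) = 1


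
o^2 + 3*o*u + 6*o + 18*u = (o + 6)*(o + 3*u)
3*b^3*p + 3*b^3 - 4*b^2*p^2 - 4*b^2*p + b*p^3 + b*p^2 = (-3*b + p)*(-b + p)*(b*p + b)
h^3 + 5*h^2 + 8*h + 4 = (h + 1)*(h + 2)^2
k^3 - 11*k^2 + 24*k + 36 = (k - 6)^2*(k + 1)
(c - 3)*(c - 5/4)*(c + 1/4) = c^3 - 4*c^2 + 43*c/16 + 15/16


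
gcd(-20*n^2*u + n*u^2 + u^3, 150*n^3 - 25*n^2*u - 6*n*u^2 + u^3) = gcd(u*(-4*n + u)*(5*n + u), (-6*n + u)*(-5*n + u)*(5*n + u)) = 5*n + u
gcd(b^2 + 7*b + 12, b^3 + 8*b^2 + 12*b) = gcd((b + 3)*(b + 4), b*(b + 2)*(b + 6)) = 1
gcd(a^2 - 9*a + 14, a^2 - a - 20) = 1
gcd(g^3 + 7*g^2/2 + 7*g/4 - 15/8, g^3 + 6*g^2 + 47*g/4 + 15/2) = g^2 + 4*g + 15/4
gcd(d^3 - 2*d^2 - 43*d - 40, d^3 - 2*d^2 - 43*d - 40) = d^3 - 2*d^2 - 43*d - 40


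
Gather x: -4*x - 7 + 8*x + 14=4*x + 7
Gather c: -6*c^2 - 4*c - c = -6*c^2 - 5*c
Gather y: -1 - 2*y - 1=-2*y - 2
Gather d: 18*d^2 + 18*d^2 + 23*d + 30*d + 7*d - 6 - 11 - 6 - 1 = 36*d^2 + 60*d - 24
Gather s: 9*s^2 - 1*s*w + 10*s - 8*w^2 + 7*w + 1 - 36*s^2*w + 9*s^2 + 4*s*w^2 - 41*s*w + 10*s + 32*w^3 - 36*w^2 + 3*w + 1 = s^2*(18 - 36*w) + s*(4*w^2 - 42*w + 20) + 32*w^3 - 44*w^2 + 10*w + 2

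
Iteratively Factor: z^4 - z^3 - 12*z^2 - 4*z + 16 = (z - 1)*(z^3 - 12*z - 16) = (z - 1)*(z + 2)*(z^2 - 2*z - 8) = (z - 1)*(z + 2)^2*(z - 4)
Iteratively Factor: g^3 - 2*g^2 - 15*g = (g - 5)*(g^2 + 3*g) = (g - 5)*(g + 3)*(g)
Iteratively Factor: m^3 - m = (m)*(m^2 - 1) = m*(m - 1)*(m + 1)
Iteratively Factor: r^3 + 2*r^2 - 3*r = (r + 3)*(r^2 - r) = (r - 1)*(r + 3)*(r)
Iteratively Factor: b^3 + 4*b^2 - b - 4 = (b + 1)*(b^2 + 3*b - 4) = (b + 1)*(b + 4)*(b - 1)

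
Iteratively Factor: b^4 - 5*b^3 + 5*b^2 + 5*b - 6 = (b + 1)*(b^3 - 6*b^2 + 11*b - 6) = (b - 1)*(b + 1)*(b^2 - 5*b + 6) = (b - 2)*(b - 1)*(b + 1)*(b - 3)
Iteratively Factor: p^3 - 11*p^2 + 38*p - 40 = (p - 4)*(p^2 - 7*p + 10) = (p - 5)*(p - 4)*(p - 2)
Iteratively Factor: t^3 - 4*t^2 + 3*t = (t)*(t^2 - 4*t + 3) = t*(t - 1)*(t - 3)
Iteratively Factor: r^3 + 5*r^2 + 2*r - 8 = (r + 4)*(r^2 + r - 2) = (r + 2)*(r + 4)*(r - 1)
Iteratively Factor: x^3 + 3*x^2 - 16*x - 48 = (x + 3)*(x^2 - 16) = (x - 4)*(x + 3)*(x + 4)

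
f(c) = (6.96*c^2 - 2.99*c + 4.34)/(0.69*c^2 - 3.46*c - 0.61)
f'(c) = (3.46 - 1.38*c)*(6.96*c^2 - 2.99*c + 4.34)/(0.69*c^2 - 3.46*c - 0.61)^2 + (13.92*c - 2.99)/(0.69*c^2 - 3.46*c - 0.61)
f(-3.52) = 5.03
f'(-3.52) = -0.51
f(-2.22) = 4.32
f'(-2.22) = -0.54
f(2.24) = -6.65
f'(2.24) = -5.25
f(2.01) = -5.54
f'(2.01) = -4.44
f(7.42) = 31.21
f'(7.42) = -9.51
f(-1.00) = 4.04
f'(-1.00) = 0.74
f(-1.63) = 4.04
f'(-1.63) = -0.38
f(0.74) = -2.13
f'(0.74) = -0.76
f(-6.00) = 6.06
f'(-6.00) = -0.34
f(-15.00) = 7.82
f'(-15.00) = -0.11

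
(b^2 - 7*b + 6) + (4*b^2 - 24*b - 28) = 5*b^2 - 31*b - 22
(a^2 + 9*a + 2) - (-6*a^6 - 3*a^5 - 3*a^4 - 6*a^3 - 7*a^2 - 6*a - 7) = 6*a^6 + 3*a^5 + 3*a^4 + 6*a^3 + 8*a^2 + 15*a + 9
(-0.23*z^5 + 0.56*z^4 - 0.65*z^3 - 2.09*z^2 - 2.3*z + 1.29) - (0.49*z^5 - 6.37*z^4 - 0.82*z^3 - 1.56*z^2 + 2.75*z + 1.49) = -0.72*z^5 + 6.93*z^4 + 0.17*z^3 - 0.53*z^2 - 5.05*z - 0.2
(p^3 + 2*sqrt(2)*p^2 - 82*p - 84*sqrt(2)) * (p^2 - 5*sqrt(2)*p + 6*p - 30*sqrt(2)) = p^5 - 3*sqrt(2)*p^4 + 6*p^4 - 102*p^3 - 18*sqrt(2)*p^3 - 612*p^2 + 326*sqrt(2)*p^2 + 840*p + 1956*sqrt(2)*p + 5040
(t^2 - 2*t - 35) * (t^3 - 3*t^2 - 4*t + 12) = t^5 - 5*t^4 - 33*t^3 + 125*t^2 + 116*t - 420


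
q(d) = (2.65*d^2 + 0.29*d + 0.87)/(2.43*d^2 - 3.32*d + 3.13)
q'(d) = (3.32 - 4.86*d)*(2.65*d^2 + 0.29*d + 0.87)/(2.43*d^2 - 3.32*d + 3.13)^2 + (5.3*d + 0.29)/(2.43*d^2 - 3.32*d + 3.13)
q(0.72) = 1.23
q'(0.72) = 1.94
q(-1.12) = 0.39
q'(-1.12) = -0.22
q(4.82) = 1.46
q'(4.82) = -0.08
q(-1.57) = 0.48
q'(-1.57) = -0.19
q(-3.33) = 0.71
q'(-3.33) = -0.08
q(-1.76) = 0.52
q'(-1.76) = -0.17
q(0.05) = 0.30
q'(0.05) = 0.50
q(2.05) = 1.93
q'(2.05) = -0.25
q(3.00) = 1.70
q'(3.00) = -0.20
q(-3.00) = 0.68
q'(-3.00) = -0.10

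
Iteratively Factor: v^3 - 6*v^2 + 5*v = (v)*(v^2 - 6*v + 5) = v*(v - 1)*(v - 5)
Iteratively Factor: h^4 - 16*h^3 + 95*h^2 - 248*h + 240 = (h - 4)*(h^3 - 12*h^2 + 47*h - 60) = (h - 4)*(h - 3)*(h^2 - 9*h + 20) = (h - 5)*(h - 4)*(h - 3)*(h - 4)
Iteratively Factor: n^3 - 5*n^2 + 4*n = (n - 1)*(n^2 - 4*n) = n*(n - 1)*(n - 4)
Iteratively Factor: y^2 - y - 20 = (y + 4)*(y - 5)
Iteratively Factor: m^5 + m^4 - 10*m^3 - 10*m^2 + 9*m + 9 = (m + 1)*(m^4 - 10*m^2 + 9) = (m - 3)*(m + 1)*(m^3 + 3*m^2 - m - 3) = (m - 3)*(m + 1)^2*(m^2 + 2*m - 3) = (m - 3)*(m - 1)*(m + 1)^2*(m + 3)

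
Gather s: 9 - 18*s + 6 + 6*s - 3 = 12 - 12*s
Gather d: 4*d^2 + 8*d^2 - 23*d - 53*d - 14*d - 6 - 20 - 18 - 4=12*d^2 - 90*d - 48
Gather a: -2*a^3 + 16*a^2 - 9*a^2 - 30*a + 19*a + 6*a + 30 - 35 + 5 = -2*a^3 + 7*a^2 - 5*a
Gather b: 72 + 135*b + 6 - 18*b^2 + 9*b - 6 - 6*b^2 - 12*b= -24*b^2 + 132*b + 72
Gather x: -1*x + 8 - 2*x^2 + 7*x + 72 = -2*x^2 + 6*x + 80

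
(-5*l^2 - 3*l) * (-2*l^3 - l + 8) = 10*l^5 + 6*l^4 + 5*l^3 - 37*l^2 - 24*l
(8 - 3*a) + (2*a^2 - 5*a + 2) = 2*a^2 - 8*a + 10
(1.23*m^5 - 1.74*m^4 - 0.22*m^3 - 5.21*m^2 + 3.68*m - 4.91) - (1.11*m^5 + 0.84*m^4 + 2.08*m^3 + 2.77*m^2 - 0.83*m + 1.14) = 0.12*m^5 - 2.58*m^4 - 2.3*m^3 - 7.98*m^2 + 4.51*m - 6.05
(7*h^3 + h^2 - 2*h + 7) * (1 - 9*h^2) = -63*h^5 - 9*h^4 + 25*h^3 - 62*h^2 - 2*h + 7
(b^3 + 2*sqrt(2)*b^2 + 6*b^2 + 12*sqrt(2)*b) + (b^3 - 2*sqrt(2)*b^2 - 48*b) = 2*b^3 + 6*b^2 - 48*b + 12*sqrt(2)*b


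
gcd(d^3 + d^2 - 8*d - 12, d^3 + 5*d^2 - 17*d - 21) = d - 3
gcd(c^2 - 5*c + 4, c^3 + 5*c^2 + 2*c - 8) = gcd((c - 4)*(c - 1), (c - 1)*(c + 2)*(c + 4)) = c - 1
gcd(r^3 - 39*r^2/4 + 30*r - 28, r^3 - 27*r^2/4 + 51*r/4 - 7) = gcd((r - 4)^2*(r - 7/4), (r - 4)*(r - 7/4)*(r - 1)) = r^2 - 23*r/4 + 7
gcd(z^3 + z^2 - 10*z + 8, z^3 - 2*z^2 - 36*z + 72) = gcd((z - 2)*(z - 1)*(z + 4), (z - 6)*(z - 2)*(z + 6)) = z - 2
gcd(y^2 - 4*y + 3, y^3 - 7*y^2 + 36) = y - 3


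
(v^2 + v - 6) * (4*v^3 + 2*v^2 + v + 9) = 4*v^5 + 6*v^4 - 21*v^3 - 2*v^2 + 3*v - 54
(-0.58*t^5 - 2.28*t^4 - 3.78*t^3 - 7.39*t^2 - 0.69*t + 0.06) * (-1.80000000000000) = 1.044*t^5 + 4.104*t^4 + 6.804*t^3 + 13.302*t^2 + 1.242*t - 0.108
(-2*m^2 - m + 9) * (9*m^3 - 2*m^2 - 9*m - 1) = -18*m^5 - 5*m^4 + 101*m^3 - 7*m^2 - 80*m - 9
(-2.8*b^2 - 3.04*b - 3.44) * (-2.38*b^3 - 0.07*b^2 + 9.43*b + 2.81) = 6.664*b^5 + 7.4312*b^4 - 18.004*b^3 - 36.2944*b^2 - 40.9816*b - 9.6664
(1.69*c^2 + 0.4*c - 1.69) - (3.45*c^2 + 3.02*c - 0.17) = -1.76*c^2 - 2.62*c - 1.52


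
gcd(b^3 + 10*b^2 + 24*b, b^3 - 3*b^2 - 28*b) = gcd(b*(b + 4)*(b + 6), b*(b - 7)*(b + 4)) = b^2 + 4*b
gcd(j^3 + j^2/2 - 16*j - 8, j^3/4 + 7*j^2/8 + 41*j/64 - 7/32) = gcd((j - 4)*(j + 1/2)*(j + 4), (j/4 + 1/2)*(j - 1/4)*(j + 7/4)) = 1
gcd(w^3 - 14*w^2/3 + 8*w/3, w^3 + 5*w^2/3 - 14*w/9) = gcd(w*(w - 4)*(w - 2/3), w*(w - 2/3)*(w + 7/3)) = w^2 - 2*w/3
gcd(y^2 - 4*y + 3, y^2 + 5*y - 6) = y - 1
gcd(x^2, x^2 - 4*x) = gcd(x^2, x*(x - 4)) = x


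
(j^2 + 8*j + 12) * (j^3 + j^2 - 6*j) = j^5 + 9*j^4 + 14*j^3 - 36*j^2 - 72*j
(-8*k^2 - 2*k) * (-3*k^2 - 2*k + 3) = 24*k^4 + 22*k^3 - 20*k^2 - 6*k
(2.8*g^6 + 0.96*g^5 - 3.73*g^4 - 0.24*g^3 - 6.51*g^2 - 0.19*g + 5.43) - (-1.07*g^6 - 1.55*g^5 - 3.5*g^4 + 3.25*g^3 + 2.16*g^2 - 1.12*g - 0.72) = 3.87*g^6 + 2.51*g^5 - 0.23*g^4 - 3.49*g^3 - 8.67*g^2 + 0.93*g + 6.15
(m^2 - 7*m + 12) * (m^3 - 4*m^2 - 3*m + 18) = m^5 - 11*m^4 + 37*m^3 - 9*m^2 - 162*m + 216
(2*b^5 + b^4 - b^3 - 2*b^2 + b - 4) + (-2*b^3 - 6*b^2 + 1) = 2*b^5 + b^4 - 3*b^3 - 8*b^2 + b - 3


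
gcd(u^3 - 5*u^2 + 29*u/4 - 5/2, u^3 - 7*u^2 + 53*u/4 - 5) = u^2 - 3*u + 5/4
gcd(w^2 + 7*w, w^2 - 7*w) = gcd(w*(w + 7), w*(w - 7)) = w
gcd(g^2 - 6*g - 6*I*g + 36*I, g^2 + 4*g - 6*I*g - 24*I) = g - 6*I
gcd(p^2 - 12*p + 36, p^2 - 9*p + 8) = 1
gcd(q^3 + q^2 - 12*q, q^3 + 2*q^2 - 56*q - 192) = q + 4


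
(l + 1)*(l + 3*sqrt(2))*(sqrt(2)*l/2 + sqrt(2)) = sqrt(2)*l^3/2 + 3*sqrt(2)*l^2/2 + 3*l^2 + sqrt(2)*l + 9*l + 6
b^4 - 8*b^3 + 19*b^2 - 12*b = b*(b - 4)*(b - 3)*(b - 1)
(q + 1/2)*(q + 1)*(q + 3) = q^3 + 9*q^2/2 + 5*q + 3/2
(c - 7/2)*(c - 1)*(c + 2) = c^3 - 5*c^2/2 - 11*c/2 + 7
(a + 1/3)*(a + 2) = a^2 + 7*a/3 + 2/3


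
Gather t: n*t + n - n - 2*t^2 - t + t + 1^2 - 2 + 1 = n*t - 2*t^2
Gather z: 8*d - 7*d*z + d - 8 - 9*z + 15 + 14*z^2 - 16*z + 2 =9*d + 14*z^2 + z*(-7*d - 25) + 9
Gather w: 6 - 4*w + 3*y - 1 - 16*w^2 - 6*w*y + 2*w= -16*w^2 + w*(-6*y - 2) + 3*y + 5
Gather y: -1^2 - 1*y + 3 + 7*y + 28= 6*y + 30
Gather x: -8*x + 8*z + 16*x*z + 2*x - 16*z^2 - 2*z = x*(16*z - 6) - 16*z^2 + 6*z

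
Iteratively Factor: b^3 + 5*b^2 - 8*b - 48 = (b + 4)*(b^2 + b - 12) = (b - 3)*(b + 4)*(b + 4)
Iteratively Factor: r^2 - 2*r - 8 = (r + 2)*(r - 4)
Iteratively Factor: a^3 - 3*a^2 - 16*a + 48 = (a - 3)*(a^2 - 16) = (a - 4)*(a - 3)*(a + 4)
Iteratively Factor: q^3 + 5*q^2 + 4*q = (q + 4)*(q^2 + q) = (q + 1)*(q + 4)*(q)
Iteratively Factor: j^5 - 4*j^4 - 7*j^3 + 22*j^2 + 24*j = (j)*(j^4 - 4*j^3 - 7*j^2 + 22*j + 24) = j*(j - 3)*(j^3 - j^2 - 10*j - 8) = j*(j - 4)*(j - 3)*(j^2 + 3*j + 2) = j*(j - 4)*(j - 3)*(j + 2)*(j + 1)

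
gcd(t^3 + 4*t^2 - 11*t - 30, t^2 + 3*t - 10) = t + 5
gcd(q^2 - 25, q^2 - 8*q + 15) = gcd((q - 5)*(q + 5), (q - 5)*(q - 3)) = q - 5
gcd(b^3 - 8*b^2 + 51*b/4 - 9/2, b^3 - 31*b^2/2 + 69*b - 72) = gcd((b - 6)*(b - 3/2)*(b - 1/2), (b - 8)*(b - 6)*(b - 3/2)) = b^2 - 15*b/2 + 9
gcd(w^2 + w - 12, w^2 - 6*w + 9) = w - 3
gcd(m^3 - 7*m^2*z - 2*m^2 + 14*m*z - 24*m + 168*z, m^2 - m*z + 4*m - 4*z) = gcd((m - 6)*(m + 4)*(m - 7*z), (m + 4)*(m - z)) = m + 4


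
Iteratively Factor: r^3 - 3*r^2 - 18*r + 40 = (r - 2)*(r^2 - r - 20) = (r - 2)*(r + 4)*(r - 5)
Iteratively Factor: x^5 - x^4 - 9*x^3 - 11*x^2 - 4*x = (x + 1)*(x^4 - 2*x^3 - 7*x^2 - 4*x) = (x + 1)^2*(x^3 - 3*x^2 - 4*x) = x*(x + 1)^2*(x^2 - 3*x - 4) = x*(x - 4)*(x + 1)^2*(x + 1)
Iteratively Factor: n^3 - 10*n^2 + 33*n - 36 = (n - 4)*(n^2 - 6*n + 9) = (n - 4)*(n - 3)*(n - 3)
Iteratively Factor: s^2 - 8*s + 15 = (s - 5)*(s - 3)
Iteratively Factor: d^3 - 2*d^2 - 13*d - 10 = (d - 5)*(d^2 + 3*d + 2) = (d - 5)*(d + 1)*(d + 2)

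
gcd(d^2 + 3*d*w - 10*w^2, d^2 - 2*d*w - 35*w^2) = d + 5*w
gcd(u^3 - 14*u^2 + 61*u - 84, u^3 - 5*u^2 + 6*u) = u - 3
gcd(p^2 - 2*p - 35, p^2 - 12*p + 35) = p - 7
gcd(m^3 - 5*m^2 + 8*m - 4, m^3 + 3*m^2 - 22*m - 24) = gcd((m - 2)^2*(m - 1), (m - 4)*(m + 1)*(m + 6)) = 1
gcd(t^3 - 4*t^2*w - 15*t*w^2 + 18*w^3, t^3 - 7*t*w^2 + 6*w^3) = t^2 + 2*t*w - 3*w^2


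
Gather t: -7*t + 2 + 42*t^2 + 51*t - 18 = 42*t^2 + 44*t - 16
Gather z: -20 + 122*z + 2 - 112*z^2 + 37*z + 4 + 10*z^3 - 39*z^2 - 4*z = 10*z^3 - 151*z^2 + 155*z - 14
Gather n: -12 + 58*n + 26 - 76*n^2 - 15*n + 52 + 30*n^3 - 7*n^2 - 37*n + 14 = 30*n^3 - 83*n^2 + 6*n + 80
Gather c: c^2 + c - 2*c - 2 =c^2 - c - 2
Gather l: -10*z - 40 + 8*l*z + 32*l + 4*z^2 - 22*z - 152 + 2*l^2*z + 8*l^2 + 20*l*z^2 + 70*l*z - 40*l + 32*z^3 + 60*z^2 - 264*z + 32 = l^2*(2*z + 8) + l*(20*z^2 + 78*z - 8) + 32*z^3 + 64*z^2 - 296*z - 160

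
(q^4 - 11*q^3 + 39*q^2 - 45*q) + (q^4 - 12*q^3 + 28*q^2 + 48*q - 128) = 2*q^4 - 23*q^3 + 67*q^2 + 3*q - 128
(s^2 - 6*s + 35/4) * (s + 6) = s^3 - 109*s/4 + 105/2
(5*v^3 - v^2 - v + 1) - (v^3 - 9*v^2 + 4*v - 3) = 4*v^3 + 8*v^2 - 5*v + 4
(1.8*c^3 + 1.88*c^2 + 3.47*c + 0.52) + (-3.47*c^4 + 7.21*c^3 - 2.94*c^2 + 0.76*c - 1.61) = -3.47*c^4 + 9.01*c^3 - 1.06*c^2 + 4.23*c - 1.09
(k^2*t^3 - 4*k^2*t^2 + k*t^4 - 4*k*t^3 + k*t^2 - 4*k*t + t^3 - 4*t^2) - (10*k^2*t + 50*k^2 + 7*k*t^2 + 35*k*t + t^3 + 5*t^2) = k^2*t^3 - 4*k^2*t^2 - 10*k^2*t - 50*k^2 + k*t^4 - 4*k*t^3 - 6*k*t^2 - 39*k*t - 9*t^2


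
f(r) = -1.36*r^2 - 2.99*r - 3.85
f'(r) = -2.72*r - 2.99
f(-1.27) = -2.25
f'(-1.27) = 0.46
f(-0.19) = -3.33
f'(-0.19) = -2.47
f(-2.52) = -4.95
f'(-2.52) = 3.86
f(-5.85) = -32.90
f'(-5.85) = 12.92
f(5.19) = -56.00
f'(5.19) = -17.11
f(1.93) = -14.69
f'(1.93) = -8.24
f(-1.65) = -2.62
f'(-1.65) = 1.50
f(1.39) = -10.63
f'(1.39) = -6.77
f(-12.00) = -163.81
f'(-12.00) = 29.65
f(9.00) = -140.92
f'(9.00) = -27.47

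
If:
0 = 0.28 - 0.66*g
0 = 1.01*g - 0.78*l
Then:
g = 0.42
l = 0.55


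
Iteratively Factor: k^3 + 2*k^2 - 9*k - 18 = (k - 3)*(k^2 + 5*k + 6) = (k - 3)*(k + 2)*(k + 3)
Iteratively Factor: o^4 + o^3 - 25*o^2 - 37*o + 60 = (o - 5)*(o^3 + 6*o^2 + 5*o - 12) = (o - 5)*(o + 3)*(o^2 + 3*o - 4) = (o - 5)*(o + 3)*(o + 4)*(o - 1)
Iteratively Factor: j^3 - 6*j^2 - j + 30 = (j - 5)*(j^2 - j - 6) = (j - 5)*(j + 2)*(j - 3)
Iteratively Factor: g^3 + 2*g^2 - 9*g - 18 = (g + 3)*(g^2 - g - 6) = (g - 3)*(g + 3)*(g + 2)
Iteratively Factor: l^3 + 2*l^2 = (l + 2)*(l^2) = l*(l + 2)*(l)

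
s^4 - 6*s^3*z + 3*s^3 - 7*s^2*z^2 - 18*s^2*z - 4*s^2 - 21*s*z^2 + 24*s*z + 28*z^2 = (s - 1)*(s + 4)*(s - 7*z)*(s + z)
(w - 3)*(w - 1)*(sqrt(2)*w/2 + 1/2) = sqrt(2)*w^3/2 - 2*sqrt(2)*w^2 + w^2/2 - 2*w + 3*sqrt(2)*w/2 + 3/2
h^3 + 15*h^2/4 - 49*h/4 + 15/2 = (h - 5/4)*(h - 1)*(h + 6)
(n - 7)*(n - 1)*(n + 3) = n^3 - 5*n^2 - 17*n + 21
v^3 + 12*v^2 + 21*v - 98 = (v - 2)*(v + 7)^2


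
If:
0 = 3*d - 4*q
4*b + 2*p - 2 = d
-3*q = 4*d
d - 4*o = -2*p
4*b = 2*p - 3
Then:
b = -1/8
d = 0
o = 5/8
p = 5/4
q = 0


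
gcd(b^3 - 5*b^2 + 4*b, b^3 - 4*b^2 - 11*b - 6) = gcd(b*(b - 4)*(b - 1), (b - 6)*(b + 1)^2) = 1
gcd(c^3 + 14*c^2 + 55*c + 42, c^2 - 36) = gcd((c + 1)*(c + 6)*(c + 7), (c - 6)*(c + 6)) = c + 6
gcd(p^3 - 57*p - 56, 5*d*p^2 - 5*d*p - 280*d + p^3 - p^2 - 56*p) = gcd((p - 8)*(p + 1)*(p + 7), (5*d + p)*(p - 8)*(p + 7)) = p^2 - p - 56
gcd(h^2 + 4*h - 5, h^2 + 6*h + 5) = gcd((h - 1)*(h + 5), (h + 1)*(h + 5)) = h + 5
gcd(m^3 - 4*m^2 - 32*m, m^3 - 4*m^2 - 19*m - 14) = 1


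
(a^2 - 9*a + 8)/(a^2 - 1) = (a - 8)/(a + 1)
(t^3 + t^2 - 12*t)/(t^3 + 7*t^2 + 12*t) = (t - 3)/(t + 3)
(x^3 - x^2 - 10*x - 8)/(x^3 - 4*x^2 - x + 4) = (x + 2)/(x - 1)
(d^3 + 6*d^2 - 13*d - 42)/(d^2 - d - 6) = d + 7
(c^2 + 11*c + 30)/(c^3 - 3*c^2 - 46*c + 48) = (c + 5)/(c^2 - 9*c + 8)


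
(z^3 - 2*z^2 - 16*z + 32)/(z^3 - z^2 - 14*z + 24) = (z - 4)/(z - 3)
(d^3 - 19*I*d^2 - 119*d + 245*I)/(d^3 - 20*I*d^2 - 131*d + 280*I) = (d - 7*I)/(d - 8*I)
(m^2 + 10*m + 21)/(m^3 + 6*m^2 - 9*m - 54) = (m + 7)/(m^2 + 3*m - 18)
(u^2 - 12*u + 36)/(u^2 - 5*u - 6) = (u - 6)/(u + 1)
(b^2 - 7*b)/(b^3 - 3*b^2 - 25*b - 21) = b/(b^2 + 4*b + 3)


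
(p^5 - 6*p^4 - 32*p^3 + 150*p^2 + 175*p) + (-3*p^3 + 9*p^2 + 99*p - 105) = p^5 - 6*p^4 - 35*p^3 + 159*p^2 + 274*p - 105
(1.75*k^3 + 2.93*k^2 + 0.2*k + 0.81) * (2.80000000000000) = 4.9*k^3 + 8.204*k^2 + 0.56*k + 2.268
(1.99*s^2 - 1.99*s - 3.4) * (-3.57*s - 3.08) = -7.1043*s^3 + 0.975099999999999*s^2 + 18.2672*s + 10.472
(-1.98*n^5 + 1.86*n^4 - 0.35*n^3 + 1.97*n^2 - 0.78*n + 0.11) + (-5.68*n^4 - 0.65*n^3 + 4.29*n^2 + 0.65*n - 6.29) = -1.98*n^5 - 3.82*n^4 - 1.0*n^3 + 6.26*n^2 - 0.13*n - 6.18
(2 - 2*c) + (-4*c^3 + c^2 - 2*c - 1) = -4*c^3 + c^2 - 4*c + 1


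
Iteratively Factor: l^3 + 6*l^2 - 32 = (l - 2)*(l^2 + 8*l + 16) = (l - 2)*(l + 4)*(l + 4)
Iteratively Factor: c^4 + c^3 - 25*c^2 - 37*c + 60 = (c - 1)*(c^3 + 2*c^2 - 23*c - 60) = (c - 1)*(c + 3)*(c^2 - c - 20) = (c - 5)*(c - 1)*(c + 3)*(c + 4)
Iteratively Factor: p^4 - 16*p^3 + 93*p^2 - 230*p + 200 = (p - 2)*(p^3 - 14*p^2 + 65*p - 100) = (p - 4)*(p - 2)*(p^2 - 10*p + 25) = (p - 5)*(p - 4)*(p - 2)*(p - 5)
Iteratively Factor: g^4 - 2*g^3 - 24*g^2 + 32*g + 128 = (g - 4)*(g^3 + 2*g^2 - 16*g - 32) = (g - 4)*(g + 4)*(g^2 - 2*g - 8) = (g - 4)^2*(g + 4)*(g + 2)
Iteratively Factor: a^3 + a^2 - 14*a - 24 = (a + 2)*(a^2 - a - 12) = (a - 4)*(a + 2)*(a + 3)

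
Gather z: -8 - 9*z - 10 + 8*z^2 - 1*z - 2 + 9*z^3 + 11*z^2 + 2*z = 9*z^3 + 19*z^2 - 8*z - 20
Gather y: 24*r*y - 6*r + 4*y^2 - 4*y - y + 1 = -6*r + 4*y^2 + y*(24*r - 5) + 1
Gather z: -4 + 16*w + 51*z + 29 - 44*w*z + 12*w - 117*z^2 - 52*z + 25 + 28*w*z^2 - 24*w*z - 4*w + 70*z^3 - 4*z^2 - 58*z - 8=24*w + 70*z^3 + z^2*(28*w - 121) + z*(-68*w - 59) + 42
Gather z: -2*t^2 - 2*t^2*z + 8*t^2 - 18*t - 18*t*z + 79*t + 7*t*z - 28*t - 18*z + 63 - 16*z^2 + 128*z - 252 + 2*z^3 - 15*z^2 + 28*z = 6*t^2 + 33*t + 2*z^3 - 31*z^2 + z*(-2*t^2 - 11*t + 138) - 189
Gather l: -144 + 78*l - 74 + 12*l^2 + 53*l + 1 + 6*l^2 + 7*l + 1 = 18*l^2 + 138*l - 216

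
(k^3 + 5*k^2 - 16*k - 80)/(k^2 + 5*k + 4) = (k^2 + k - 20)/(k + 1)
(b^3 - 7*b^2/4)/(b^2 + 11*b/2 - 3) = b^2*(4*b - 7)/(2*(2*b^2 + 11*b - 6))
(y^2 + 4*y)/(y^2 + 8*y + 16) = y/(y + 4)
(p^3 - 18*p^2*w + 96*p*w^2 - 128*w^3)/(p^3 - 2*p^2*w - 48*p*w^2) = (p^2 - 10*p*w + 16*w^2)/(p*(p + 6*w))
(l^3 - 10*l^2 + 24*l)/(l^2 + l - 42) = l*(l - 4)/(l + 7)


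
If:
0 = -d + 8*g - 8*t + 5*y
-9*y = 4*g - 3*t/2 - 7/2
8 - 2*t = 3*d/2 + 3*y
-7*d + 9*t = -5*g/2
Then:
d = 31844/8701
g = 24770/8701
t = 17887/8701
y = -4644/8701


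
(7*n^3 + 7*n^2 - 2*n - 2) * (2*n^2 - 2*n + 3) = 14*n^5 + 3*n^3 + 21*n^2 - 2*n - 6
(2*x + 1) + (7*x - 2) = 9*x - 1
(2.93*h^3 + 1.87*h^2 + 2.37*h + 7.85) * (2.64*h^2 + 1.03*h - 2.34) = 7.7352*h^5 + 7.9547*h^4 + 1.3267*h^3 + 18.7893*h^2 + 2.5397*h - 18.369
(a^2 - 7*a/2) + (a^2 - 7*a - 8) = 2*a^2 - 21*a/2 - 8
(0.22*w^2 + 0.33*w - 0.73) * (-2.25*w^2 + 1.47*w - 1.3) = -0.495*w^4 - 0.4191*w^3 + 1.8416*w^2 - 1.5021*w + 0.949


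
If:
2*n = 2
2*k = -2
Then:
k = -1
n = 1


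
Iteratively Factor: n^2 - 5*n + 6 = (n - 3)*(n - 2)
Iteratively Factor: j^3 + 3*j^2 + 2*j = (j + 2)*(j^2 + j) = (j + 1)*(j + 2)*(j)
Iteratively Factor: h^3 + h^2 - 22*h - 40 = (h + 4)*(h^2 - 3*h - 10) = (h + 2)*(h + 4)*(h - 5)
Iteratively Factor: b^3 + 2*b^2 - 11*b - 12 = (b + 1)*(b^2 + b - 12) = (b + 1)*(b + 4)*(b - 3)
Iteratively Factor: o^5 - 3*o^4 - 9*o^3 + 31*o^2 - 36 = (o + 1)*(o^4 - 4*o^3 - 5*o^2 + 36*o - 36) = (o - 2)*(o + 1)*(o^3 - 2*o^2 - 9*o + 18) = (o - 2)^2*(o + 1)*(o^2 - 9) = (o - 2)^2*(o + 1)*(o + 3)*(o - 3)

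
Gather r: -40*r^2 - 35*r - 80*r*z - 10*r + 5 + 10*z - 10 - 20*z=-40*r^2 + r*(-80*z - 45) - 10*z - 5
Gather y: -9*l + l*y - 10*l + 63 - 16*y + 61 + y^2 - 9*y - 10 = -19*l + y^2 + y*(l - 25) + 114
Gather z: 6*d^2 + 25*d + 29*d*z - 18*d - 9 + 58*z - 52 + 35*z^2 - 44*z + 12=6*d^2 + 7*d + 35*z^2 + z*(29*d + 14) - 49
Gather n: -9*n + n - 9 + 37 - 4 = 24 - 8*n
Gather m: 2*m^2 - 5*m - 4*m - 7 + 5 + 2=2*m^2 - 9*m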